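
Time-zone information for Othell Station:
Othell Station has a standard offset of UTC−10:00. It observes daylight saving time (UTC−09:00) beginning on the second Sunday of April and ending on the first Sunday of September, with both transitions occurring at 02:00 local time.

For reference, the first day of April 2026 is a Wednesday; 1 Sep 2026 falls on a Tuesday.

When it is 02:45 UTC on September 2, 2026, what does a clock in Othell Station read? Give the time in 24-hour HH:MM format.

1 April 2026 is a Wednesday, so the first Sunday is April 5 and the second is April 12.
1 September 2026 is a Tuesday, so the first Sunday is September 6.
At the standard offset (UTC−10:00), 02:45 UTC − 10h = 16:45 Othell Station standard time (rolling into the previous day, 1 September 2026).
The standard-time date in Othell Station, September 1, 2026, falls between 12 April and 6 September, so daylight saving is in effect and Othell Station is at UTC−09:00.
02:45 UTC − 9h = 17:45 local (rolling into the previous day, 1 September 2026).

17:45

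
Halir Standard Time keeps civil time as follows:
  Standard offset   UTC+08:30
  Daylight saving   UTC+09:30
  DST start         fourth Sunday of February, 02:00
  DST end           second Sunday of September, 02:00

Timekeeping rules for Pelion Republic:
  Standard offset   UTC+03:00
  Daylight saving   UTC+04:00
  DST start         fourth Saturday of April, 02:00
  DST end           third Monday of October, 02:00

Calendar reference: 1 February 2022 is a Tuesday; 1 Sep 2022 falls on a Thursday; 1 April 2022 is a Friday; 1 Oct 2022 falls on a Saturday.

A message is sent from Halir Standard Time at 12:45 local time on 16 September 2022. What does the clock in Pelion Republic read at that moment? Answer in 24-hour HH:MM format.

08:15

1 February 2022 is a Tuesday, so the first Sunday is February 6 and the fourth is February 27.
1 September 2022 is a Thursday, so the first Sunday is September 4 and the second is September 11.
16 September 2022 is outside the daylight-saving period (27 February – 11 September), so Halir Standard Time is on standard time, UTC+08:30.
12:45 Halir Standard Time − 8h30m = 04:15 UTC.
1 April 2022 is a Friday, so the first Saturday is April 2 and the fourth is April 23.
1 October 2022 is a Saturday, so the first Monday is October 3 and the third is October 17.
At the standard offset (UTC+03:00), 04:15 UTC + 3h = 07:15 Pelion Republic standard time.
The standard-time date in Pelion Republic, 16 September 2022, lies within the daylight-saving period (23 April – 17 October), so Pelion Republic is on daylight time, UTC+04:00.
04:15 UTC + 4h = 08:15 Pelion Republic.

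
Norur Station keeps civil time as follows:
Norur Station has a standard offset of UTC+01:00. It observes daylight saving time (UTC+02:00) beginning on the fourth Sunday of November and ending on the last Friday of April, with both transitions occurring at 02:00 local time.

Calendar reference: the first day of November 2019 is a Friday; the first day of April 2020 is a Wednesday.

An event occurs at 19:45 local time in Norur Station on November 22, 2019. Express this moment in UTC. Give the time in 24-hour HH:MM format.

1 November 2019 is a Friday, so the first Sunday is November 3 and the fourth is November 24.
1 April 2020 is a Wednesday, so Fridays fall on 3, 10, 17, 24; the last is April 24.
November 22, 2019 is outside the daylight-saving period (24 November 2019 – 24 April 2020), so Norur Station is on standard time, UTC+01:00.
19:45 local − 1h = 18:45 UTC.

18:45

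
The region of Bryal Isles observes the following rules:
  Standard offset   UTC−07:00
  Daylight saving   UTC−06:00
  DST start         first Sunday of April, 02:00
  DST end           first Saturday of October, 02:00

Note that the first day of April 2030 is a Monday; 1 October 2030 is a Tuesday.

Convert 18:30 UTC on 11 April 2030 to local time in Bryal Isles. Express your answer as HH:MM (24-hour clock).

1 April 2030 is a Monday, so the first Sunday is April 7.
1 October 2030 is a Tuesday, so the first Saturday is October 5.
At the standard offset (UTC−07:00), 18:30 UTC − 7h = 11:30 Bryal Isles standard time.
Daylight saving runs 7 April – 5 October; the standard-time date in Bryal Isles, 11 April 2030, is inside that window, so Bryal Isles is at UTC−06:00.
18:30 UTC − 6h = 12:30 local.

12:30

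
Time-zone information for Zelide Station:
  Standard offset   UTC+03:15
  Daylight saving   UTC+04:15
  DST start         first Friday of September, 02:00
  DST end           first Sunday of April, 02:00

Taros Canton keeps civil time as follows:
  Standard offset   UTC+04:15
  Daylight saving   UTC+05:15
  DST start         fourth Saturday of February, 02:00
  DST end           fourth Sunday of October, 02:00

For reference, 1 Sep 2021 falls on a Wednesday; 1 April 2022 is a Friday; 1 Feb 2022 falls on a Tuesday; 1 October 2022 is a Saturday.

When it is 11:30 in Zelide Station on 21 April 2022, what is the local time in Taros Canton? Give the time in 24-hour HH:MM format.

1 September 2021 is a Wednesday, so the first Friday is September 3.
1 April 2022 is a Friday, so the first Sunday is April 3.
21 April 2022 is outside the daylight-saving period (3 September 2021 – 3 April 2022), so Zelide Station is on standard time, UTC+03:15.
11:30 Zelide Station − 3h15m = 08:15 UTC.
1 February 2022 is a Tuesday, so the first Saturday is February 5 and the fourth is February 26.
1 October 2022 is a Saturday, so the first Sunday is October 2 and the fourth is October 23.
At the standard offset (UTC+04:15), 08:15 UTC + 4h15m = 12:30 Taros Canton standard time.
The standard-time date in Taros Canton, 21 April 2022, falls between 26 February and 23 October, so daylight saving is in effect and Taros Canton is at UTC+05:15.
08:15 UTC + 5h15m = 13:30 Taros Canton.

13:30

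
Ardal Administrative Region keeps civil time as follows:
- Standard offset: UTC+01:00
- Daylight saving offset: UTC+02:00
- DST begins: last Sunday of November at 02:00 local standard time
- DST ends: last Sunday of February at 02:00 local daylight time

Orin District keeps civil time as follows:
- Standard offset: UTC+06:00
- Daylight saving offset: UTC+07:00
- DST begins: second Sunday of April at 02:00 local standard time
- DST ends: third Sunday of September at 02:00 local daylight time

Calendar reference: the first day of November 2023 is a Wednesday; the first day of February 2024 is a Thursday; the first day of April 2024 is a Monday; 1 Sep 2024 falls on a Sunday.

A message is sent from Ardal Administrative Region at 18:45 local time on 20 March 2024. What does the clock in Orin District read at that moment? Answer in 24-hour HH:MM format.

1 November 2023 is a Wednesday, so Sundays fall on 5, 12, 19, 26; the last is November 26.
1 February 2024 is a Thursday, so Sundays fall on 4, 11, 18, 25; the last is February 25.
20 March 2024 is outside the daylight-saving period (26 November 2023 – 25 February 2024), so Ardal Administrative Region is on standard time, UTC+01:00.
18:45 Ardal Administrative Region − 1h = 17:45 UTC.
1 April 2024 is a Monday, so the first Sunday is April 7 and the second is April 14.
1 September 2024 is a Sunday, so the first Sunday is September 1 and the third is September 15.
At the standard offset (UTC+06:00), 17:45 UTC + 6h = 23:45 Orin District standard time.
The standard-time date in Orin District, 20 March 2024, is outside the daylight-saving period (14 April – 15 September), so Orin District is on standard time, UTC+06:00.
17:45 UTC + 6h = 23:45 Orin District.

23:45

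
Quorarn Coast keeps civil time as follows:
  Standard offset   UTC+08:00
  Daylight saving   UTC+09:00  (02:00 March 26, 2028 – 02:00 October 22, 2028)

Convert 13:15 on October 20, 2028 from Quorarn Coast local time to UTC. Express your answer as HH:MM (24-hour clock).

04:15

October 20, 2028 lies within the daylight-saving period (26 March – 22 October), so Quorarn Coast is on daylight time, UTC+09:00.
13:15 local − 9h = 04:15 UTC.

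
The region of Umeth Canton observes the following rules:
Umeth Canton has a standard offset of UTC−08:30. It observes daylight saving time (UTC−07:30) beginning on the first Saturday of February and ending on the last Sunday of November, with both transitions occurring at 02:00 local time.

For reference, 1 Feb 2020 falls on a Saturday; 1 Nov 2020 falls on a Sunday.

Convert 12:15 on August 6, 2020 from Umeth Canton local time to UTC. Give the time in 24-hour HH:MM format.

19:45

1 February 2020 is a Saturday, so the first Saturday is February 1.
1 November 2020 is a Sunday, so Sundays fall on 1, 8, 15, 22, 29; the last is November 29.
August 6, 2020 lies within the daylight-saving period (1 February – 29 November), so Umeth Canton is on daylight time, UTC−07:30.
12:15 local + 7h30m = 19:45 UTC.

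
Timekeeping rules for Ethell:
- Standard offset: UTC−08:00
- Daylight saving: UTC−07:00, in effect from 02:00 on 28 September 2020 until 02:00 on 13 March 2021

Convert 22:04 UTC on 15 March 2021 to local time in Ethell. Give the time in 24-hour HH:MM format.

14:04

At the standard offset (UTC−08:00), 22:04 UTC − 8h = 14:04 Ethell standard time.
The standard-time date in Ethell, 15 March 2021, is outside the daylight-saving period (28 September 2020 – 13 March 2021), so Ethell is on standard time, UTC−08:00.
22:04 UTC − 8h = 14:04 local.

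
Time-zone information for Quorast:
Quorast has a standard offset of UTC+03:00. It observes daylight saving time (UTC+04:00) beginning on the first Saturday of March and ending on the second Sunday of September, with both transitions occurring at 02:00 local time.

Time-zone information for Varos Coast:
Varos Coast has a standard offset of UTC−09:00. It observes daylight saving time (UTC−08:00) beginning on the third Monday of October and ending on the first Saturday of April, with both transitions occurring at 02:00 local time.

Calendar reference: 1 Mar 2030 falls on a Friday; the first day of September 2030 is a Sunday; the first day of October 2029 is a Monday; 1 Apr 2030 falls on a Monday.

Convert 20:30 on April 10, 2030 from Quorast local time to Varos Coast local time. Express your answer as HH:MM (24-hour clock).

07:30

1 March 2030 is a Friday, so the first Saturday is March 2.
1 September 2030 is a Sunday, so the first Sunday is September 1 and the second is September 8.
April 10, 2030 falls between 2 March and 8 September, so daylight saving is in effect and Quorast is at UTC+04:00.
20:30 Quorast − 4h = 16:30 UTC.
1 October 2029 is a Monday, so the first Monday is October 1 and the third is October 15.
1 April 2030 is a Monday, so the first Saturday is April 6.
At the standard offset (UTC−09:00), 16:30 UTC − 9h = 07:30 Varos Coast standard time.
Daylight saving runs 15 October 2029 – 6 April 2030; the standard-time date in Varos Coast, April 10, 2030, is outside that window, so Varos Coast is on standard time at UTC−09:00.
16:30 UTC − 9h = 07:30 Varos Coast.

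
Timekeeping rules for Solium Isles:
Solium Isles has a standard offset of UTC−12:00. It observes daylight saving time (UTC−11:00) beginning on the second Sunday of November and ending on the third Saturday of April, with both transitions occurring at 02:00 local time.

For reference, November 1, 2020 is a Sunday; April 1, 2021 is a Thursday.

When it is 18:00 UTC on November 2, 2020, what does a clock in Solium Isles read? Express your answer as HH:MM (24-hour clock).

1 November 2020 is a Sunday, so the first Sunday is November 1 and the second is November 8.
1 April 2021 is a Thursday, so the first Saturday is April 3 and the third is April 17.
At the standard offset (UTC−12:00), 18:00 UTC − 12h = 06:00 Solium Isles standard time.
The standard-time date in Solium Isles, November 2, 2020, does not fall between 8 November 2020 and 17 April 2021, so daylight saving is not in effect and Solium Isles is at UTC−12:00.
18:00 UTC − 12h = 06:00 local.

06:00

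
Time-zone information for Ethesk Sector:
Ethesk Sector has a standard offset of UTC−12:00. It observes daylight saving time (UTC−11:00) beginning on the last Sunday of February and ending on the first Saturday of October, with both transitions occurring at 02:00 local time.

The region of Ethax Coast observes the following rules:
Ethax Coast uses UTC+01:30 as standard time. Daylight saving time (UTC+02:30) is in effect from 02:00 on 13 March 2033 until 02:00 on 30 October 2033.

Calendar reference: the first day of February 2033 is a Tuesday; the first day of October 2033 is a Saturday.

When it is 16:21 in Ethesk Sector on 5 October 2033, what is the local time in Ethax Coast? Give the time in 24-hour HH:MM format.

06:51

1 February 2033 is a Tuesday, so Sundays fall on 6, 13, 20, 27; the last is February 27.
1 October 2033 is a Saturday, so the first Saturday is October 1.
5 October 2033 does not fall between 27 February and 1 October, so daylight saving is not in effect and Ethesk Sector is at UTC−12:00.
16:21 Ethesk Sector + 12h = 04:21 UTC (rolling into the next day, 6 October 2033).
At the standard offset (UTC+01:30), 04:21 UTC + 1h30m = 05:51 Ethax Coast standard time.
The standard-time date in Ethax Coast, 6 October 2033, falls between 13 March and 30 October, so daylight saving is in effect and Ethax Coast is at UTC+02:30.
04:21 UTC + 2h30m = 06:51 Ethax Coast.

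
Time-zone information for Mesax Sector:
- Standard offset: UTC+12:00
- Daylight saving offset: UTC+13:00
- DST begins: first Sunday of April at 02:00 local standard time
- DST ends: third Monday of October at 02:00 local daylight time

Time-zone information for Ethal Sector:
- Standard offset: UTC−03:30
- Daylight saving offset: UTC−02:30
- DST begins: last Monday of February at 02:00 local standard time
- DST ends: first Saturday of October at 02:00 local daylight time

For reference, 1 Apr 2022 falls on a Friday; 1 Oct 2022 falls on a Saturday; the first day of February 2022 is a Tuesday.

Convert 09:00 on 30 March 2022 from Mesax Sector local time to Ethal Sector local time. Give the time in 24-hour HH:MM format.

18:30

1 April 2022 is a Friday, so the first Sunday is April 3.
1 October 2022 is a Saturday, so the first Monday is October 3 and the third is October 17.
30 March 2022 is outside the daylight-saving period (3 April – 17 October), so Mesax Sector is on standard time, UTC+12:00.
09:00 Mesax Sector − 12h = 21:00 UTC (rolling into the previous day, 29 March 2022).
1 February 2022 is a Tuesday, so Mondays fall on 7, 14, 21, 28; the last is February 28.
1 October 2022 is a Saturday, so the first Saturday is October 1.
At the standard offset (UTC−03:30), 21:00 UTC − 3h30m = 17:30 Ethal Sector standard time.
The standard-time date in Ethal Sector, 29 March 2022, falls between 28 February and 1 October, so daylight saving is in effect and Ethal Sector is at UTC−02:30.
21:00 UTC − 2h30m = 18:30 Ethal Sector.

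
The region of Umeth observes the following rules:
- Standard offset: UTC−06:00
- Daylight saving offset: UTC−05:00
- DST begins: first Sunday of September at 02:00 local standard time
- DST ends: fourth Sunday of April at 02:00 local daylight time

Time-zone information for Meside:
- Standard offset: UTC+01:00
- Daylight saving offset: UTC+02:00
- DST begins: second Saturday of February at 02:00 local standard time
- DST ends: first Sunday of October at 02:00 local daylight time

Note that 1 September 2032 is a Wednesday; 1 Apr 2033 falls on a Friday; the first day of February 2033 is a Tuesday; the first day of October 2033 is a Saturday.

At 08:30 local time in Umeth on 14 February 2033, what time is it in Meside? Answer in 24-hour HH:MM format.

15:30

1 September 2032 is a Wednesday, so the first Sunday is September 5.
1 April 2033 is a Friday, so the first Sunday is April 3 and the fourth is April 24.
14 February 2033 lies within the daylight-saving period (5 September 2032 – 24 April 2033), so Umeth is on daylight time, UTC−05:00.
08:30 Umeth + 5h = 13:30 UTC.
1 February 2033 is a Tuesday, so the first Saturday is February 5 and the second is February 12.
1 October 2033 is a Saturday, so the first Sunday is October 2.
At the standard offset (UTC+01:00), 13:30 UTC + 1h = 14:30 Meside standard time.
The standard-time date in Meside, 14 February 2033, lies within the daylight-saving period (12 February – 2 October), so Meside is on daylight time, UTC+02:00.
13:30 UTC + 2h = 15:30 Meside.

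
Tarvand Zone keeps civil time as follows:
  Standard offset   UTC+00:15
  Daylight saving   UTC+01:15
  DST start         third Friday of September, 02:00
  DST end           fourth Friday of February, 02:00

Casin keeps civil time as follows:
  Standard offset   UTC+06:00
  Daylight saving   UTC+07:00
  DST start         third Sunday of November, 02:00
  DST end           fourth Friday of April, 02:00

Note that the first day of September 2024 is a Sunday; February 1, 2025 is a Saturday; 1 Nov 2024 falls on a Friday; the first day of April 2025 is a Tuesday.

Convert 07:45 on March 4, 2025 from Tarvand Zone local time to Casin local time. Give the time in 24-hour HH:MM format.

1 September 2024 is a Sunday, so the first Friday is September 6 and the third is September 20.
1 February 2025 is a Saturday, so the first Friday is February 7 and the fourth is February 28.
March 4, 2025 does not fall between 20 September 2024 and 28 February 2025, so daylight saving is not in effect and Tarvand Zone is at UTC+00:15.
07:45 Tarvand Zone − 0h15m = 07:30 UTC.
1 November 2024 is a Friday, so the first Sunday is November 3 and the third is November 17.
1 April 2025 is a Tuesday, so the first Friday is April 4 and the fourth is April 25.
At the standard offset (UTC+06:00), 07:30 UTC + 6h = 13:30 Casin standard time.
The standard-time date in Casin, March 4, 2025, lies within the daylight-saving period (17 November 2024 – 25 April 2025), so Casin is on daylight time, UTC+07:00.
07:30 UTC + 7h = 14:30 Casin.

14:30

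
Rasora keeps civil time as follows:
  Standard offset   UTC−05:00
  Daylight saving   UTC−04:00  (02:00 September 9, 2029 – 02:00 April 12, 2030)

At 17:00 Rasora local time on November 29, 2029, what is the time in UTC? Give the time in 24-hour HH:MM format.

21:00

November 29, 2029 falls between 9 September 2029 and 12 April 2030, so daylight saving is in effect and Rasora is at UTC−04:00.
17:00 local + 4h = 21:00 UTC.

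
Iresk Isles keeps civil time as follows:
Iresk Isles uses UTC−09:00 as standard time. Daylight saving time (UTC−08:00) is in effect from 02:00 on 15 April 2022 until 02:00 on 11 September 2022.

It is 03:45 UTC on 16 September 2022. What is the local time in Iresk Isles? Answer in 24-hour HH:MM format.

18:45

At the standard offset (UTC−09:00), 03:45 UTC − 9h = 18:45 Iresk Isles standard time (rolling into the previous day, 15 September 2022).
The standard-time date in Iresk Isles, 15 September 2022, is outside the daylight-saving period (15 April – 11 September), so Iresk Isles is on standard time, UTC−09:00.
03:45 UTC − 9h = 18:45 local (rolling into the previous day, 15 September 2022).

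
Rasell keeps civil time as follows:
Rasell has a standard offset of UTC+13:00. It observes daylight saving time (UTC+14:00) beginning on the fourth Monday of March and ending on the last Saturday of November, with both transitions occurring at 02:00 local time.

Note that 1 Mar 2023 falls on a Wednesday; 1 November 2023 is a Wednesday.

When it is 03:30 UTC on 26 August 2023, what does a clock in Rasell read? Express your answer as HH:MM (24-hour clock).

1 March 2023 is a Wednesday, so the first Monday is March 6 and the fourth is March 27.
1 November 2023 is a Wednesday, so Saturdays fall on 4, 11, 18, 25; the last is November 25.
At the standard offset (UTC+13:00), 03:30 UTC + 13h = 16:30 Rasell standard time.
Daylight saving runs 27 March – 25 November; the standard-time date in Rasell, 26 August 2023, is inside that window, so Rasell is at UTC+14:00.
03:30 UTC + 14h = 17:30 local.

17:30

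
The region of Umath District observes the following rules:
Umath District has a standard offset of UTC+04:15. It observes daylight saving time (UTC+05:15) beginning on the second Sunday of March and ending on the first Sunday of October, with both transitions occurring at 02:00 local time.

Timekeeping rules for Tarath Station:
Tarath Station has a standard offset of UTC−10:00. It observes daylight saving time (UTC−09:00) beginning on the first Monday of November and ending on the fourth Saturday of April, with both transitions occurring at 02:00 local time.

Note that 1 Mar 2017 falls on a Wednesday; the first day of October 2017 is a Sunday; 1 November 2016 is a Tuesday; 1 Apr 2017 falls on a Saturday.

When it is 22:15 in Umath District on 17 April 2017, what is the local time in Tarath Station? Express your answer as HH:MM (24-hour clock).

1 March 2017 is a Wednesday, so the first Sunday is March 5 and the second is March 12.
1 October 2017 is a Sunday, so the first Sunday is October 1.
17 April 2017 falls between 12 March and 1 October, so daylight saving is in effect and Umath District is at UTC+05:15.
22:15 Umath District − 5h15m = 17:00 UTC.
1 November 2016 is a Tuesday, so the first Monday is November 7.
1 April 2017 is a Saturday, so the first Saturday is April 1 and the fourth is April 22.
At the standard offset (UTC−10:00), 17:00 UTC − 10h = 07:00 Tarath Station standard time.
Daylight saving runs 7 November 2016 – 22 April 2017; the standard-time date in Tarath Station, 17 April 2017, is inside that window, so Tarath Station is at UTC−09:00.
17:00 UTC − 9h = 08:00 Tarath Station.

08:00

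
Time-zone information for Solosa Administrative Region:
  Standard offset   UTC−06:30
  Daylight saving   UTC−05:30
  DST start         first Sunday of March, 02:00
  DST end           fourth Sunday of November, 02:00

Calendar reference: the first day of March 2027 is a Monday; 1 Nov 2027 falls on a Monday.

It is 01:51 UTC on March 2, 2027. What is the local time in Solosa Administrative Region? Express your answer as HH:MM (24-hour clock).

19:21

1 March 2027 is a Monday, so the first Sunday is March 7.
1 November 2027 is a Monday, so the first Sunday is November 7 and the fourth is November 28.
At the standard offset (UTC−06:30), 01:51 UTC − 6h30m = 19:21 Solosa Administrative Region standard time (rolling into the previous day, 1 March 2027).
Daylight saving runs 7 March – 28 November; the standard-time date in Solosa Administrative Region, March 1, 2027, is outside that window, so Solosa Administrative Region is on standard time at UTC−06:30.
01:51 UTC − 6h30m = 19:21 local (rolling into the previous day, 1 March 2027).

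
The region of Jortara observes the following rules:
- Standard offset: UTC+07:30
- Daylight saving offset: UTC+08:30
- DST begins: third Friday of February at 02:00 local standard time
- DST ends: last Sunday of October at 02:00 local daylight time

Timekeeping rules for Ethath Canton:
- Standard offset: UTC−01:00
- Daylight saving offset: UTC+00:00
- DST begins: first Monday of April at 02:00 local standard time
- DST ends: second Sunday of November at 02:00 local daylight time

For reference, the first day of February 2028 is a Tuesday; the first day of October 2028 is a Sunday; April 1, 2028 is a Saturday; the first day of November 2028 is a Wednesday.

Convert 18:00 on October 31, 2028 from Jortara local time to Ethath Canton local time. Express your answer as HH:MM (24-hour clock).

10:30

1 February 2028 is a Tuesday, so the first Friday is February 4 and the third is February 18.
1 October 2028 is a Sunday, so Sundays fall on 1, 8, 15, 22, 29; the last is October 29.
Daylight saving runs 18 February – 29 October; October 31, 2028 is outside that window, so Jortara is on standard time at UTC+07:30.
18:00 Jortara − 7h30m = 10:30 UTC.
1 April 2028 is a Saturday, so the first Monday is April 3.
1 November 2028 is a Wednesday, so the first Sunday is November 5 and the second is November 12.
At the standard offset (UTC−01:00), 10:30 UTC − 1h = 09:30 Ethath Canton standard time.
Daylight saving runs 3 April – 12 November; the standard-time date in Ethath Canton, October 31, 2028, is inside that window, so Ethath Canton is at UTC+00:00.
10:30 UTC + 0h = 10:30 Ethath Canton.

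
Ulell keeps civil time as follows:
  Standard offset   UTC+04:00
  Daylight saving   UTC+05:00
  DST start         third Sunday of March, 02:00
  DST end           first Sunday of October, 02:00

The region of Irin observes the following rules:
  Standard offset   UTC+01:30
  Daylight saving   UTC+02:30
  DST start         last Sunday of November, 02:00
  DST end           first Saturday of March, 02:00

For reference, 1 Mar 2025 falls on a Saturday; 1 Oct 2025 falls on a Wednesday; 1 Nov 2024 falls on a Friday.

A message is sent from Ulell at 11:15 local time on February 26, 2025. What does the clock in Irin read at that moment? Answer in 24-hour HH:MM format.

1 March 2025 is a Saturday, so the first Sunday is March 2 and the third is March 16.
1 October 2025 is a Wednesday, so the first Sunday is October 5.
Daylight saving runs 16 March – 5 October; February 26, 2025 is outside that window, so Ulell is on standard time at UTC+04:00.
11:15 Ulell − 4h = 07:15 UTC.
1 November 2024 is a Friday, so Sundays fall on 3, 10, 17, 24; the last is November 24.
1 March 2025 is a Saturday, so the first Saturday is March 1.
At the standard offset (UTC+01:30), 07:15 UTC + 1h30m = 08:45 Irin standard time.
The standard-time date in Irin, February 26, 2025, lies within the daylight-saving period (24 November 2024 – 1 March 2025), so Irin is on daylight time, UTC+02:30.
07:15 UTC + 2h30m = 09:45 Irin.

09:45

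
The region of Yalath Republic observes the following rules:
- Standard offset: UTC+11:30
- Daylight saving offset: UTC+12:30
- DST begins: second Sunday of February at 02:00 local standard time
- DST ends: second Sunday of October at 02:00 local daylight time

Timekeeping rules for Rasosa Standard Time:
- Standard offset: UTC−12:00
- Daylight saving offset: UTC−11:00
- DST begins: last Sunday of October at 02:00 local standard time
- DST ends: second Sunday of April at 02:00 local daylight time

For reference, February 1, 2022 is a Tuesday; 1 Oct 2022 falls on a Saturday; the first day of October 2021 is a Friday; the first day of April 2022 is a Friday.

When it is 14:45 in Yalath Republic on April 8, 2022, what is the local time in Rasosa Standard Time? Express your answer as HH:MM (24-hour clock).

15:15

1 February 2022 is a Tuesday, so the first Sunday is February 6 and the second is February 13.
1 October 2022 is a Saturday, so the first Sunday is October 2 and the second is October 9.
April 8, 2022 falls between 13 February and 9 October, so daylight saving is in effect and Yalath Republic is at UTC+12:30.
14:45 Yalath Republic − 12h30m = 02:15 UTC.
1 October 2021 is a Friday, so Sundays fall on 3, 10, 17, 24, 31; the last is October 31.
1 April 2022 is a Friday, so the first Sunday is April 3 and the second is April 10.
At the standard offset (UTC−12:00), 02:15 UTC − 12h = 14:15 Rasosa Standard Time standard time (rolling into the previous day, 7 April 2022).
The standard-time date in Rasosa Standard Time, April 7, 2022, lies within the daylight-saving period (31 October 2021 – 10 April 2022), so Rasosa Standard Time is on daylight time, UTC−11:00.
02:15 UTC − 11h = 15:15 Rasosa Standard Time (rolling into the previous day, 7 April 2022).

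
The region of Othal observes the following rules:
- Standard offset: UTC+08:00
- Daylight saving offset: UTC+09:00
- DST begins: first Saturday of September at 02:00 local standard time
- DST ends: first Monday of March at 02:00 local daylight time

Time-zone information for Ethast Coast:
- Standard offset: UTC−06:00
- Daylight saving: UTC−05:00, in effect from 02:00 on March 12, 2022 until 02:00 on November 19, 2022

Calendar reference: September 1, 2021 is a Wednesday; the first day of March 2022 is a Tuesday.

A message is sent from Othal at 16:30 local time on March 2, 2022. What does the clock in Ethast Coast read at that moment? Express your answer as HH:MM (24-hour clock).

1 September 2021 is a Wednesday, so the first Saturday is September 4.
1 March 2022 is a Tuesday, so the first Monday is March 7.
Daylight saving runs 4 September 2021 – 7 March 2022; March 2, 2022 is inside that window, so Othal is at UTC+09:00.
16:30 Othal − 9h = 07:30 UTC.
At the standard offset (UTC−06:00), 07:30 UTC − 6h = 01:30 Ethast Coast standard time.
The standard-time date in Ethast Coast, March 2, 2022, does not fall between 12 March and 19 November, so daylight saving is not in effect and Ethast Coast is at UTC−06:00.
07:30 UTC − 6h = 01:30 Ethast Coast.

01:30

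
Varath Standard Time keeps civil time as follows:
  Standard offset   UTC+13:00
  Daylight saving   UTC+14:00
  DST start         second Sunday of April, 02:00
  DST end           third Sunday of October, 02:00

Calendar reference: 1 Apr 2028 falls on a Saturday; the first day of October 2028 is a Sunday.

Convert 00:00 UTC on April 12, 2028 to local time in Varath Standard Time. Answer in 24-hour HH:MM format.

1 April 2028 is a Saturday, so the first Sunday is April 2 and the second is April 9.
1 October 2028 is a Sunday, so the first Sunday is October 1 and the third is October 15.
At the standard offset (UTC+13:00), 00:00 UTC + 13h = 13:00 Varath Standard Time standard time.
The standard-time date in Varath Standard Time, April 12, 2028, lies within the daylight-saving period (9 April – 15 October), so Varath Standard Time is on daylight time, UTC+14:00.
00:00 UTC + 14h = 14:00 local.

14:00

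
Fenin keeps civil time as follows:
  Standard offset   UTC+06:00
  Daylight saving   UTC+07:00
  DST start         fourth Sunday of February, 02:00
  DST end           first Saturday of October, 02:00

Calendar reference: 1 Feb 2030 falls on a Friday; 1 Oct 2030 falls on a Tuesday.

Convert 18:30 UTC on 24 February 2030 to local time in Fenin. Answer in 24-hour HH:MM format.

1 February 2030 is a Friday, so the first Sunday is February 3 and the fourth is February 24.
1 October 2030 is a Tuesday, so the first Saturday is October 5.
At the standard offset (UTC+06:00), 18:30 UTC + 6h = 00:30 Fenin standard time (rolling into the next day, 25 February 2030).
Daylight saving runs 24 February – 5 October; the standard-time date in Fenin, 25 February 2030, is inside that window, so Fenin is at UTC+07:00.
18:30 UTC + 7h = 01:30 local (rolling into the next day, 25 February 2030).

01:30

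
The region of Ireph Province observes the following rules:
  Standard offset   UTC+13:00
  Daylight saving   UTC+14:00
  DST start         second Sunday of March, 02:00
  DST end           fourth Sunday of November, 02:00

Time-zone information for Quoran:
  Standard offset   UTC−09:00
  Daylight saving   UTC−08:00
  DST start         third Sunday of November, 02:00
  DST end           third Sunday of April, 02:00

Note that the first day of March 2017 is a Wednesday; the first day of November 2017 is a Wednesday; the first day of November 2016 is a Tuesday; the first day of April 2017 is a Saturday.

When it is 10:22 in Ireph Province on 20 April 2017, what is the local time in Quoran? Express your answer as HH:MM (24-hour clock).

1 March 2017 is a Wednesday, so the first Sunday is March 5 and the second is March 12.
1 November 2017 is a Wednesday, so the first Sunday is November 5 and the fourth is November 26.
20 April 2017 falls between 12 March and 26 November, so daylight saving is in effect and Ireph Province is at UTC+14:00.
10:22 Ireph Province − 14h = 20:22 UTC (rolling into the previous day, 19 April 2017).
1 November 2016 is a Tuesday, so the first Sunday is November 6 and the third is November 20.
1 April 2017 is a Saturday, so the first Sunday is April 2 and the third is April 16.
At the standard offset (UTC−09:00), 20:22 UTC − 9h = 11:22 Quoran standard time.
Daylight saving runs 20 November 2016 – 16 April 2017; the standard-time date in Quoran, 19 April 2017, is outside that window, so Quoran is on standard time at UTC−09:00.
20:22 UTC − 9h = 11:22 Quoran.

11:22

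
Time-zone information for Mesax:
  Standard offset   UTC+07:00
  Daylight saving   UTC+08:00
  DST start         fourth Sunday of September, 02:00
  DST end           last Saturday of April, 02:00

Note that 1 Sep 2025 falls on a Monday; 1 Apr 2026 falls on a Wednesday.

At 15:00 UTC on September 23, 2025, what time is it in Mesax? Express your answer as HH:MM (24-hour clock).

22:00

1 September 2025 is a Monday, so the first Sunday is September 7 and the fourth is September 28.
1 April 2026 is a Wednesday, so Saturdays fall on 4, 11, 18, 25; the last is April 25.
At the standard offset (UTC+07:00), 15:00 UTC + 7h = 22:00 Mesax standard time.
The standard-time date in Mesax, September 23, 2025, does not fall between 28 September 2025 and 25 April 2026, so daylight saving is not in effect and Mesax is at UTC+07:00.
15:00 UTC + 7h = 22:00 local.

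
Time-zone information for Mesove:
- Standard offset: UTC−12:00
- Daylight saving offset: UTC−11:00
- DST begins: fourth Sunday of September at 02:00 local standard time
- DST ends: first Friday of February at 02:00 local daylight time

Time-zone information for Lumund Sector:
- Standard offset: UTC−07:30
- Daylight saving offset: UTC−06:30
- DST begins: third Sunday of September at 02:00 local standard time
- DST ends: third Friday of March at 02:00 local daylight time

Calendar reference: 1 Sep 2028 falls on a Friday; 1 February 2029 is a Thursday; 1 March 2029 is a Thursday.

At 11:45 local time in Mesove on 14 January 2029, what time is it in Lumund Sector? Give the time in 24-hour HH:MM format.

16:15

1 September 2028 is a Friday, so the first Sunday is September 3 and the fourth is September 24.
1 February 2029 is a Thursday, so the first Friday is February 2.
14 January 2029 lies within the daylight-saving period (24 September 2028 – 2 February 2029), so Mesove is on daylight time, UTC−11:00.
11:45 Mesove + 11h = 22:45 UTC.
1 September 2028 is a Friday, so the first Sunday is September 3 and the third is September 17.
1 March 2029 is a Thursday, so the first Friday is March 2 and the third is March 16.
At the standard offset (UTC−07:30), 22:45 UTC − 7h30m = 15:15 Lumund Sector standard time.
The standard-time date in Lumund Sector, 14 January 2029, falls between 17 September 2028 and 16 March 2029, so daylight saving is in effect and Lumund Sector is at UTC−06:30.
22:45 UTC − 6h30m = 16:15 Lumund Sector.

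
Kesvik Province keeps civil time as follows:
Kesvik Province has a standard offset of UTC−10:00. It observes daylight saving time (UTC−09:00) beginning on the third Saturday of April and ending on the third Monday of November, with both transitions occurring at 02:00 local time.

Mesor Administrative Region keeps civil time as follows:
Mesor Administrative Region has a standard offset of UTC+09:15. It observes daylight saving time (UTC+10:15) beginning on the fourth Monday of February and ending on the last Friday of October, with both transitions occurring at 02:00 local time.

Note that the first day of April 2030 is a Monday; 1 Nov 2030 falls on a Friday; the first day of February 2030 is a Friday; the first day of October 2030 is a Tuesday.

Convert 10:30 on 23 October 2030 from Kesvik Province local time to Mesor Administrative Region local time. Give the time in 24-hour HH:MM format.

1 April 2030 is a Monday, so the first Saturday is April 6 and the third is April 20.
1 November 2030 is a Friday, so the first Monday is November 4 and the third is November 18.
Daylight saving runs 20 April – 18 November; 23 October 2030 is inside that window, so Kesvik Province is at UTC−09:00.
10:30 Kesvik Province + 9h = 19:30 UTC.
1 February 2030 is a Friday, so the first Monday is February 4 and the fourth is February 25.
1 October 2030 is a Tuesday, so Fridays fall on 4, 11, 18, 25; the last is October 25.
At the standard offset (UTC+09:15), 19:30 UTC + 9h15m = 04:45 Mesor Administrative Region standard time (rolling into the next day, 24 October 2030).
Daylight saving runs 25 February – 25 October; the standard-time date in Mesor Administrative Region, 24 October 2030, is inside that window, so Mesor Administrative Region is at UTC+10:15.
19:30 UTC + 10h15m = 05:45 Mesor Administrative Region (rolling into the next day, 24 October 2030).

05:45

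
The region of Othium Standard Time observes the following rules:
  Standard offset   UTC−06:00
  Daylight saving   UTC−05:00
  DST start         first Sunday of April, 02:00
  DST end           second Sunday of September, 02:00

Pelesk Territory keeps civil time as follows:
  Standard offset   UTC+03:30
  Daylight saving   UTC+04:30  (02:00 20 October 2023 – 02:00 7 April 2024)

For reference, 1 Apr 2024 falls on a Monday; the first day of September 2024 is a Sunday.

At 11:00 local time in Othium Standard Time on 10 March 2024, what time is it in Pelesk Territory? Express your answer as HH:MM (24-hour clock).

1 April 2024 is a Monday, so the first Sunday is April 7.
1 September 2024 is a Sunday, so the first Sunday is September 1 and the second is September 8.
10 March 2024 does not fall between 7 April and 8 September, so daylight saving is not in effect and Othium Standard Time is at UTC−06:00.
11:00 Othium Standard Time + 6h = 17:00 UTC.
At the standard offset (UTC+03:30), 17:00 UTC + 3h30m = 20:30 Pelesk Territory standard time.
Daylight saving runs 20 October 2023 – 7 April 2024; the standard-time date in Pelesk Territory, 10 March 2024, is inside that window, so Pelesk Territory is at UTC+04:30.
17:00 UTC + 4h30m = 21:30 Pelesk Territory.

21:30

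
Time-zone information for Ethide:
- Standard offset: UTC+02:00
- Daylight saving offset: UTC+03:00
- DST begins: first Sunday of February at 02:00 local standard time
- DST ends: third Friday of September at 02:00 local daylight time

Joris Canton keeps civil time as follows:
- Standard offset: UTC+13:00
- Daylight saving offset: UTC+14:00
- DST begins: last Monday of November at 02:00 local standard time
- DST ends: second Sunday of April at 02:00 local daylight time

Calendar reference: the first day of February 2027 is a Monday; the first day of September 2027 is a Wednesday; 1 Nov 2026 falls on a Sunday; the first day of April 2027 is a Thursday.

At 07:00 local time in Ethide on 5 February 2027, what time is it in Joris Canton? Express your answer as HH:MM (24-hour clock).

19:00

1 February 2027 is a Monday, so the first Sunday is February 7.
1 September 2027 is a Wednesday, so the first Friday is September 3 and the third is September 17.
5 February 2027 is outside the daylight-saving period (7 February – 17 September), so Ethide is on standard time, UTC+02:00.
07:00 Ethide − 2h = 05:00 UTC.
1 November 2026 is a Sunday, so Mondays fall on 2, 9, 16, 23, 30; the last is November 30.
1 April 2027 is a Thursday, so the first Sunday is April 4 and the second is April 11.
At the standard offset (UTC+13:00), 05:00 UTC + 13h = 18:00 Joris Canton standard time.
The standard-time date in Joris Canton, 5 February 2027, falls between 30 November 2026 and 11 April 2027, so daylight saving is in effect and Joris Canton is at UTC+14:00.
05:00 UTC + 14h = 19:00 Joris Canton.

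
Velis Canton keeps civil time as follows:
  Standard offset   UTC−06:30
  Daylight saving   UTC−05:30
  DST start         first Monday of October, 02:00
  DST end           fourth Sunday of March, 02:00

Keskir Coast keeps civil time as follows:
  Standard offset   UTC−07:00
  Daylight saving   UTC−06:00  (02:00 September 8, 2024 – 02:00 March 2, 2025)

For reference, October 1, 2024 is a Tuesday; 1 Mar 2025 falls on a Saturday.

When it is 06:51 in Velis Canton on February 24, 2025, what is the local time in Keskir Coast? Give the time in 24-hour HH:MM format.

06:21

1 October 2024 is a Tuesday, so the first Monday is October 7.
1 March 2025 is a Saturday, so the first Sunday is March 2 and the fourth is March 23.
February 24, 2025 falls between 7 October 2024 and 23 March 2025, so daylight saving is in effect and Velis Canton is at UTC−05:30.
06:51 Velis Canton + 5h30m = 12:21 UTC.
At the standard offset (UTC−07:00), 12:21 UTC − 7h = 05:21 Keskir Coast standard time.
The standard-time date in Keskir Coast, February 24, 2025, lies within the daylight-saving period (8 September 2024 – 2 March 2025), so Keskir Coast is on daylight time, UTC−06:00.
12:21 UTC − 6h = 06:21 Keskir Coast.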